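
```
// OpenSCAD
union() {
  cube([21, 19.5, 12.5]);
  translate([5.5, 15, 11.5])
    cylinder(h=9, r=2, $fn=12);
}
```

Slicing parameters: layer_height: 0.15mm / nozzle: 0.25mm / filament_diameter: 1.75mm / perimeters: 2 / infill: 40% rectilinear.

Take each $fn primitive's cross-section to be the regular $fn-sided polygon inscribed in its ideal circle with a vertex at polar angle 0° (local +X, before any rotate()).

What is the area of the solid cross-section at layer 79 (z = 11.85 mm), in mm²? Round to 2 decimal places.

409.50 mm²

At z = 11.85 mm: the cube (footprint 21×19.5) is included at this height (area 409.50 mm²); the r=2 cylinder at (5.5, 15) gives a regular 12-gon of circumradius 2 (constant along its height) (area = (12/2)·2.000²·sin(360°/12) = 12.00 mm²); Combining (union): the r=2 cylinder at (5.5, 15) lies entirely inside the 21×19.5 cube, so the union is just the 21×19.5 cube — area = 409.50 mm². Overall, the cross-section is a single solid region. Net area = 409.50 mm².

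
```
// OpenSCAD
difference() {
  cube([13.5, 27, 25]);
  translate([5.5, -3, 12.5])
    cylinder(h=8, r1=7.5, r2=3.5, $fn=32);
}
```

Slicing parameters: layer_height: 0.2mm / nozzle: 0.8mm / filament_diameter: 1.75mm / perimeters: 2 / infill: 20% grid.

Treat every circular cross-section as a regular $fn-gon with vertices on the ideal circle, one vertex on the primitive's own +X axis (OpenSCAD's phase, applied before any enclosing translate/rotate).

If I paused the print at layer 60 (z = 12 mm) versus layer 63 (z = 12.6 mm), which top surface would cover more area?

layer 60 (z = 12 mm)

Layer 60 (z = 12): the 13.5×27 cube contributes its full rectangle (area 364.50 mm²); the cone at (5.5, -3) is absent (z outside [12.5, 20.5]); Taking the first minus the rest: none of the subtracted shapes is present at this height, so the 13.5×27 cube is unchanged — area = 364.50 mm². So its area = 364.50 mm². Layer 63 (z = 12.6): the cube is present — its section is the full 13.5×27 rectangle (area 364.50 mm²); the cone at (5.5, -3) contributes a regular 32-gon of circumradius 7.450 (interpolated between r1=7.5 and r2=3.5 at t=0.012) (area = (32/2)·7.450²·sin(360°/32) = 173.25 mm²); Taking the first minus the rest: starting from the 13.5×27 cube (364.50 mm²), the cone at (5.5, -3) partially overlaps it — only the 41.87 mm² overlap (of its 173.25 mm²) is removed, clipping the outline — area = 322.63 mm². So its area = 322.63 mm². Layer 60 is larger (364.50 vs 322.63 mm²).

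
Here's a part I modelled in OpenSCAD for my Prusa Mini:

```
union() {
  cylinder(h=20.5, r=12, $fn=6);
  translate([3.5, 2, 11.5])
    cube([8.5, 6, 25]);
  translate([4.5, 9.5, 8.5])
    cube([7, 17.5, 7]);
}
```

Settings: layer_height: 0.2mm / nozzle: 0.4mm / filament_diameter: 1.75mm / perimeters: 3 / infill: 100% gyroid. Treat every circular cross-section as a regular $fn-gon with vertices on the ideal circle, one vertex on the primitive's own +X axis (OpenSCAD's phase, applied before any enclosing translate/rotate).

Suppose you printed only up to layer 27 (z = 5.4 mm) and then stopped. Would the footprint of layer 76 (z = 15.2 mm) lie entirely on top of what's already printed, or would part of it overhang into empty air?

part overhangs

Compare the two slices. At z = 5.4: the r=12 cylinder contributes a regular 6-gon of circumradius 12 (area = (6/2)·12.000²·sin(360°/6) = 374.12 mm²); the cube at (3.5, 2) is not intersected at this z (z outside [11.5, 36.5]); the cube at (4.5, 9.5) is absent (z outside [8.5, 15.5]); Merging all regions: only the r=12 cylinder is present, so the union is just that shape — area = 374.12 mm². At z = 15.2: the r=12 cylinder gives a regular 6-gon of circumradius 12 (constant along its height) (area = (6/2)·12.000²·sin(360°/6) = 374.12 mm²); the cube at (3.5, 2) (footprint 8.5×6) is included at this height (area 51.00 mm²); the cube at (4.5, 9.5) is present — its section is the full 7×17.5 rectangle (area 122.50 mm²); Merging all regions: the regions partially overlap — summed areas 547.62 mm² minus the doubly-counted overlap 35.25 mm² gives 512.38 mm² — area = 512.38 mm². Checking containment: at z = 15.2 the cross-section extends beyond the z = 5.4 cross-section by about 138.25 mm².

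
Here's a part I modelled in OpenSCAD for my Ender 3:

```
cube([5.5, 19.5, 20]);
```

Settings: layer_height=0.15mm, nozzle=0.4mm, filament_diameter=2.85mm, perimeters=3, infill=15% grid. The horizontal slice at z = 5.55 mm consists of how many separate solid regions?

1

At z = 5.55 mm: the cube (footprint 5.5×19.5) is included at this height. The result has 1 disconnected region.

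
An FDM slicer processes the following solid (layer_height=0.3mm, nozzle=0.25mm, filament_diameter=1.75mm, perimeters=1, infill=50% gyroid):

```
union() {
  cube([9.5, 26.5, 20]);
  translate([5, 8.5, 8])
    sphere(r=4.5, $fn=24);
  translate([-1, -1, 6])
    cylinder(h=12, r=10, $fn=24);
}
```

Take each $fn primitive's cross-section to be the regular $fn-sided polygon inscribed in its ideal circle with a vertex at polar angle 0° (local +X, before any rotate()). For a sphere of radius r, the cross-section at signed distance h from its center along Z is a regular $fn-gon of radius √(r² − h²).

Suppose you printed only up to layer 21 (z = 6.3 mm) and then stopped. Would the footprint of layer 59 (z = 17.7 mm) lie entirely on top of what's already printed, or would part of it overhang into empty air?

entirely on top

Compare the two slices. At z = 6.3: the 9.5×26.5 cube contributes its full rectangle (area 251.75 mm²); the r=4.5 sphere at (5, 8.5) contributes a regular 24-gon of circumradius √(4.5²−1.7²) = 4.167 (area = (24/2)·4.167²·sin(360°/24) = 53.92 mm²); the r=10 cylinder at (-1, -1) gives a regular 24-gon of circumradius 10 (constant along its height) (area = (24/2)·10.000²·sin(360°/24) = 310.58 mm²); Taking the union: the regions partially overlap — summed areas 616.25 mm² minus the doubly-counted overlap 112.69 mm² gives 503.56 mm² — area = 503.56 mm². At z = 17.7: the 9.5×26.5 cube contributes its full rectangle (area 251.75 mm²); the sphere at (5, 8.5) is not intersected at this z (|z−center|=9.700 > r=4.5); the r=10 cylinder at (-1, -1) contributes a regular 24-gon of circumradius 10 (area = (24/2)·10.000²·sin(360°/24) = 310.58 mm²); Taking the union: the regions partially overlap — summed areas 562.33 mm² minus the doubly-counted overlap 58.78 mm² gives 503.56 mm² — area = 503.56 mm². Checking containment: the cross-section at z = 17.7 is a subset of the cross-section at z = 6.3.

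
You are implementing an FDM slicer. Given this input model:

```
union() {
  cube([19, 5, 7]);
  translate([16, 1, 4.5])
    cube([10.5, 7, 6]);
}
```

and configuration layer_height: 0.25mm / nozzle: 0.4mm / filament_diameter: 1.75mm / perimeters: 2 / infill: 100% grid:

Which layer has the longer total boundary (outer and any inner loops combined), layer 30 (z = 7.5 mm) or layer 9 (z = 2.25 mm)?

Layer 30 (z = 7.5): the cube is absent (z outside [0, 7]); the cube at (16, 1) (footprint 10.5×7) is included at this height (perimeter 35.00 mm); Merging all regions: only the 10.5×7 cube at (16, 1) is present, so the union is just that shape — boundary = 35.00 mm. So its perimeter = 35.00 mm. Layer 9 (z = 2.25): the 19×5 cube contributes its full rectangle (perimeter 48.00 mm); the cube at (16, 1) is absent (z outside [4.5, 10.5]); Taking the union: only the 19×5 cube is present, so the union is just that shape — boundary = 48.00 mm. So its perimeter = 48.00 mm. Layer 9 is larger (48.00 vs 35.00 mm).

layer 9 (z = 2.25 mm)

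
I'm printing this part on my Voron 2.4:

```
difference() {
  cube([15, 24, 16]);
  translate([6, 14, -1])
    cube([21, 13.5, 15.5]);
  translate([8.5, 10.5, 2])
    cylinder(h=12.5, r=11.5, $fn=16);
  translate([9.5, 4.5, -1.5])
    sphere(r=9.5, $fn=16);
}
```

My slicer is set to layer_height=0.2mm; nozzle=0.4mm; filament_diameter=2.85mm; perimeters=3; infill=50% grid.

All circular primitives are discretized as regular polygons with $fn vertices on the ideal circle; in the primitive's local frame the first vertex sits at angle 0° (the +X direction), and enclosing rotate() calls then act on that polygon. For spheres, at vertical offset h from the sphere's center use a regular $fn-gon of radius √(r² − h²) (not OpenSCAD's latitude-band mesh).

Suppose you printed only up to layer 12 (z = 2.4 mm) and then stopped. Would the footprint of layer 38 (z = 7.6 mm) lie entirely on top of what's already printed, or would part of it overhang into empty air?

part overhangs

Compare the two slices. At z = 2.4: the cube is present — its section is the full 15×24 rectangle (area 360.00 mm²); the cube at (6, 14) (footprint 21×13.5) is included at this height (area 283.50 mm²); the cylinder at (8.5, 10.5): section is a regular 16-gon, circumradius r=11.5 (area = (16/2)·11.500²·sin(360°/16) = 404.88 mm²); the r=9.5 sphere at (9.5, 4.5) slices to a regular 16-gon of circumradius 8.663 (√(r²−h²) with h=3.9 from center) (area = (16/2)·8.663²·sin(360°/16) = 229.73 mm²); Subtracting the remaining from the first: starting from the 15×24 cube (360.00 mm²), the 21×13.5 cube at (6, 14) partially overlaps it — only the 90.00 mm² overlap (of its 283.50 mm²) is removed, clipping the outline; the r=11.5 cylinder at (8.5, 10.5) partially overlaps it — only the 241.04 mm² overlap (of its 404.88 mm²) is removed, clipping the outline; the r=9.5 sphere at (9.5, 4.5) partially overlaps it — only the 2.72 mm² overlap (of its 229.73 mm²) is removed, clipping the outline — area = 26.23 mm². At z = 7.6: the cube (footprint 15×24) is included at this height (area 360.00 mm²); the 21×13.5 cube at (6, 14) contributes its full rectangle (area 283.50 mm²); the r=11.5 cylinder at (8.5, 10.5) gives a regular 16-gon of circumradius 11.5 (constant along its height) (area = (16/2)·11.500²·sin(360°/16) = 404.88 mm²); the r=9.5 sphere at (9.5, 4.5) slices to a regular 16-gon of circumradius 2.728 (√(r²−h²) with h=9.1 from center) (area = (16/2)·2.728²·sin(360°/16) = 22.78 mm²); Taking the first minus the rest: starting from the 15×24 cube (360.00 mm²), the 21×13.5 cube at (6, 14) partially overlaps it — only the 90.00 mm² overlap (of its 283.50 mm²) is removed, clipping the outline; the r=11.5 cylinder at (8.5, 10.5) partially overlaps it — only the 241.04 mm² overlap (of its 404.88 mm²) is removed, clipping the outline; the r=9.5 sphere at (9.5, 4.5) misses the remaining region (no effect) — area = 28.96 mm². Checking containment: at z = 7.6 the cross-section extends beyond the z = 2.4 cross-section by about 2.72 mm².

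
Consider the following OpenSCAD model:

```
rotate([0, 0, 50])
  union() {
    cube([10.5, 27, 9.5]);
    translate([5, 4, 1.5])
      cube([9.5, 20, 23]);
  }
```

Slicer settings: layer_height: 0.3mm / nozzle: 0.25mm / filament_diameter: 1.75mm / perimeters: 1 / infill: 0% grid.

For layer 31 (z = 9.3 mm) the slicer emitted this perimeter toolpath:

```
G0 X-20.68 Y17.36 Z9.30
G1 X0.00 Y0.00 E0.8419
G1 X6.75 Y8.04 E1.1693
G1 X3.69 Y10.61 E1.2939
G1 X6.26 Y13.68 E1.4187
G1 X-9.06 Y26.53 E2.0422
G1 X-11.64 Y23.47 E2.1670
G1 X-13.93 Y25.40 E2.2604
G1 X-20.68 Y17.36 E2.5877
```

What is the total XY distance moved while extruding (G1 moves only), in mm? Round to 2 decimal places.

Sum the Euclidean lengths of each G1 segment: total = 82.99 mm.

82.99 mm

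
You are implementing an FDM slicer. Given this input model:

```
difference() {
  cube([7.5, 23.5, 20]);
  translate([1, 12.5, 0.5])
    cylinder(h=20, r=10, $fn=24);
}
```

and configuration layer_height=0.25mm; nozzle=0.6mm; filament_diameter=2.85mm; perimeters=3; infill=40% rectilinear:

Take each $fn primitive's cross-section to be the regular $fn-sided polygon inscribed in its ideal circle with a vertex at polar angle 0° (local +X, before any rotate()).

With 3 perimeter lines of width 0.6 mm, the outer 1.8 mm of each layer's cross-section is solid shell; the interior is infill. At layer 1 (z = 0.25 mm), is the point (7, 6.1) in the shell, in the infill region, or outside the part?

shell

At z = 0.25 mm: the 7.5×23.5 cube contributes its full rectangle; the cylinder at (1, 12.5) is absent (z outside [0.5, 20.5]); After the difference (first − rest): none of the subtracted shapes is present at this height, so the 7.5×23.5 cube is unchanged — 1 connected region. Overall, the cross-section is a single solid region. The nearest boundary edge runs (7.50, 0.00)→(7.50, 23.50); distance from the point to it = 0.50 mm. The point is inside the cross-section, 0.50 mm from the nearest boundary — within the 1.8 mm shell band (3 × 0.6).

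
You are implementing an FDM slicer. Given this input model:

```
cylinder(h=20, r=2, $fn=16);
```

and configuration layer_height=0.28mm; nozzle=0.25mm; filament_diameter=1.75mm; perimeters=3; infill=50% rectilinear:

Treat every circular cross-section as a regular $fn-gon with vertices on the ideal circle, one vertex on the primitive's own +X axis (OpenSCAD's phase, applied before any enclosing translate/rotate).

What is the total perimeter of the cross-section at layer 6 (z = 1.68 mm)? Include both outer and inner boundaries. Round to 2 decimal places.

At z = 1.68 mm: the cylinder: section is a regular 16-gon, circumradius r=2 (perimeter = 2·16·2.000·sin(180°/16) = 12.49 mm). Overall, the cross-section is a single solid region. Total boundary length (outer) = 12.49 mm.

12.49 mm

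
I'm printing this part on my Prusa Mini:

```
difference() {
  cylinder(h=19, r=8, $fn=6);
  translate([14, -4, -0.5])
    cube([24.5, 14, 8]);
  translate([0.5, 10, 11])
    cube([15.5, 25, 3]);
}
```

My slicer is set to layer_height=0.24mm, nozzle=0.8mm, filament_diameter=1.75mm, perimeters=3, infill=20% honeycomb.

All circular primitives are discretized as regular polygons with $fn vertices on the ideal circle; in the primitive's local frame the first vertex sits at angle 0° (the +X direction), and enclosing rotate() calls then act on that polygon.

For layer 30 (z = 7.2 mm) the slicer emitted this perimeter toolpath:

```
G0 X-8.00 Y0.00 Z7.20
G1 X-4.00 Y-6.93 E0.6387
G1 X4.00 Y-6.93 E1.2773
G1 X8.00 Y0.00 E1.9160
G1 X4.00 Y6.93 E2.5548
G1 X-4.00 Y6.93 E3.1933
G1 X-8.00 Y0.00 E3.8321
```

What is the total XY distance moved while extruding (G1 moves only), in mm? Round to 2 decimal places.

Sum the Euclidean lengths of each G1 segment: total = 48.01 mm.

48.01 mm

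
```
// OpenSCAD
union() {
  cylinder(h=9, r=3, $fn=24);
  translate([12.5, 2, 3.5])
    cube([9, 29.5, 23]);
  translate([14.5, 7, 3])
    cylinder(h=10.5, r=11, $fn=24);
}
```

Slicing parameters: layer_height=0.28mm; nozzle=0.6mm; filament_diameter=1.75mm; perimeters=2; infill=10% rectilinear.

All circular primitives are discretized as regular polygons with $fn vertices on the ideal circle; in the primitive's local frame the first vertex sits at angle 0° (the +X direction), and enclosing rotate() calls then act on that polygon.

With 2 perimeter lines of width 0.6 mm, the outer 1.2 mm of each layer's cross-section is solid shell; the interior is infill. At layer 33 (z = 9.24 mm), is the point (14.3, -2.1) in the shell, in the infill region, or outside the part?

infill

At z = 9.24 mm: the cylinder is not intersected at this z (z outside [0, 9]); the 9×29.5 cube at (12.5, 2) contributes its full rectangle; the r=11 cylinder at (14.5, 7) contributes a regular 24-gon of circumradius 11; Merging all regions: the regions partially overlap (shared area 137.68 mm²), so overlapping operands fuse into one piece — 1 connected region. Overall, the cross-section is a single solid region. The nearest boundary edge runs (14.50, -4.00)→(11.65, -3.63); distance from the point to it = 1.86 mm. The point is inside the cross-section and 1.86 mm from the nearest boundary — more than the 1.2 mm shell width (2 × 0.6), so it's in the infill interior.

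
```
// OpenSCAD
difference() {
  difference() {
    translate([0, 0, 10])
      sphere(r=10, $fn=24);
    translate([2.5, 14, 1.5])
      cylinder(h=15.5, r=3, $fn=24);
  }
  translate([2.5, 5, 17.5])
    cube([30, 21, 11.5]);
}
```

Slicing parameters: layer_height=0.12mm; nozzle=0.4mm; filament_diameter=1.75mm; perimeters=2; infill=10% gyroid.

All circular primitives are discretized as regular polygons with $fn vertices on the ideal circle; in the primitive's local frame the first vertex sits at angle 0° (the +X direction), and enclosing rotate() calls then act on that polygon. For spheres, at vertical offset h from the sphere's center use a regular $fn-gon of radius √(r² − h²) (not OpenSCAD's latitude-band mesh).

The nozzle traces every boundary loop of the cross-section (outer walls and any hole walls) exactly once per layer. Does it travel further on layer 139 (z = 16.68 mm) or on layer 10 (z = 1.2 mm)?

Layer 139 (z = 16.68): the sphere: section is a regular 24-gon, circumradius = √(r²−h²) = √(10²−6.68²) = 7.442 (perimeter = 2·24·7.442·sin(180°/24) = 46.62 mm); the r=3 cylinder at (2.5, 14) contributes a regular 24-gon of circumradius 3 (perimeter = 2·24·3.000·sin(180°/24) = 18.80 mm); Subtracting the remaining from the first: starting from the r=10 sphere, the r=3 cylinder at (2.5, 14) misses the remaining region (no effect) — boundary = 46.62 mm; the cube at (2.5, 5) is absent (z outside [17.5, 29]); After the difference (first − rest): none of the subtracted shapes is present at this height, so the result so far is unchanged — boundary = 46.62 mm. So its perimeter = 46.62 mm. Layer 10 (z = 1.2): the r=10 sphere contributes a regular 24-gon of circumradius √(10²−8.8²) = 4.750 (perimeter = 2·24·4.750·sin(180°/24) = 29.76 mm); the cylinder at (2.5, 14) is absent (z outside [1.5, 17]); After the difference (first − rest): none of the subtracted shapes is present at this height, so the r=10 sphere is unchanged — boundary = 29.76 mm; the cube at (2.5, 5) is absent (z outside [17.5, 29]); Taking the first minus the rest: none of the subtracted shapes is present at this height, so the result so far is unchanged — boundary = 29.76 mm. So its perimeter = 29.76 mm. Layer 139 is larger (46.62 vs 29.76 mm).

layer 139 (z = 16.68 mm)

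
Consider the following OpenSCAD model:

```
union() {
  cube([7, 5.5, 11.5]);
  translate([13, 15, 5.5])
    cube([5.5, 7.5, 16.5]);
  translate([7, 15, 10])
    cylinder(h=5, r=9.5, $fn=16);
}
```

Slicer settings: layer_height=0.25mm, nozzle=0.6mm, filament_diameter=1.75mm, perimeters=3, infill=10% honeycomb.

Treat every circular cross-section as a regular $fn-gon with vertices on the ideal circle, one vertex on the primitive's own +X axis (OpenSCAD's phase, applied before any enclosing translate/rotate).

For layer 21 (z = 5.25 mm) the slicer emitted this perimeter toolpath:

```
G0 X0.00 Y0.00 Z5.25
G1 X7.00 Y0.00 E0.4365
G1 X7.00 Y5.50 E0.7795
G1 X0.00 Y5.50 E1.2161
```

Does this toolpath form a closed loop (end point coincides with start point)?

no

Start point (G0): (0.00, 0.00). End point (last G1): the path does not return to the start — open.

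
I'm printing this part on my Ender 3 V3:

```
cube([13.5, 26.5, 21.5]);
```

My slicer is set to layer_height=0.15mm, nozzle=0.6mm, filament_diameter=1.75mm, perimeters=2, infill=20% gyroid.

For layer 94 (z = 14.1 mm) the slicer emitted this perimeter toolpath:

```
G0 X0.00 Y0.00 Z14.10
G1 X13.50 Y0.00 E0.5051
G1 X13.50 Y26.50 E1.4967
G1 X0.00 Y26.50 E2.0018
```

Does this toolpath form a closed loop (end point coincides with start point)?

Start point (G0): (0.00, 0.00). End point (last G1): the path does not return to the start — open.

no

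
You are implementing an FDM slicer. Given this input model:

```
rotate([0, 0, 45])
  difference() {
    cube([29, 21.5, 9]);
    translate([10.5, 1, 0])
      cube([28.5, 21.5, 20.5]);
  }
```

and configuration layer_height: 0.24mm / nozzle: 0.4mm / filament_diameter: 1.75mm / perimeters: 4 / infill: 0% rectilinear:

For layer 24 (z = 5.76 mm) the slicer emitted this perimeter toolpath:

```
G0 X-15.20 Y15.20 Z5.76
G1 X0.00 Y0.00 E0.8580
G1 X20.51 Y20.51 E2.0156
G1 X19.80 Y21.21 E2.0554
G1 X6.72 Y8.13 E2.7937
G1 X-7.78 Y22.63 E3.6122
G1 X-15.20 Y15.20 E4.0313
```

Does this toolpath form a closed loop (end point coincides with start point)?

Start point (G0): (-15.20, 15.20). End point (last G1): the path returns to the start — closed.

yes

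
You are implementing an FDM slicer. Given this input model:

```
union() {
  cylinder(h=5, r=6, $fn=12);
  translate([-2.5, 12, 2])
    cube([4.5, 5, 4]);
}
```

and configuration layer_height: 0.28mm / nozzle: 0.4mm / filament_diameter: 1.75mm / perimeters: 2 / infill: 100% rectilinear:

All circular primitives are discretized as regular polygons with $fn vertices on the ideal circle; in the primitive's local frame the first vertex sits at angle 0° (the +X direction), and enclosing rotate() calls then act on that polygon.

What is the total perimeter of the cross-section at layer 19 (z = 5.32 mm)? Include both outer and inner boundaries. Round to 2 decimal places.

19.00 mm

At z = 5.32 mm: the cylinder does not reach this height (z outside [0, 5]); the cube at (-2.5, 12) is present — its section is the full 4.5×5 rectangle (perimeter 19.00 mm); Merging all regions: only the 4.5×5 cube at (-2.5, 12) is present, so the union is just that shape — boundary = 19.00 mm. Overall, the cross-section is a single solid region. Total boundary length (outer) = 19.00 mm.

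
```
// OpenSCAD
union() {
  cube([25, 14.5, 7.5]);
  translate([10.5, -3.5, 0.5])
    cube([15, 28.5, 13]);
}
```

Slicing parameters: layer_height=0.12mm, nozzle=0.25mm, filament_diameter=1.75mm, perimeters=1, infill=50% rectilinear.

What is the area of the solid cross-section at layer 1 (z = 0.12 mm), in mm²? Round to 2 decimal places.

362.50 mm²

At z = 0.12 mm: the 25×14.5 cube contributes its full rectangle (area 362.50 mm²); the cube at (10.5, -3.5) is absent (z outside [0.5, 13.5]); Merging all regions: only the 25×14.5 cube is present, so the union is just that shape — area = 362.50 mm². Overall, the cross-section is a single solid region. Net area = 362.50 mm².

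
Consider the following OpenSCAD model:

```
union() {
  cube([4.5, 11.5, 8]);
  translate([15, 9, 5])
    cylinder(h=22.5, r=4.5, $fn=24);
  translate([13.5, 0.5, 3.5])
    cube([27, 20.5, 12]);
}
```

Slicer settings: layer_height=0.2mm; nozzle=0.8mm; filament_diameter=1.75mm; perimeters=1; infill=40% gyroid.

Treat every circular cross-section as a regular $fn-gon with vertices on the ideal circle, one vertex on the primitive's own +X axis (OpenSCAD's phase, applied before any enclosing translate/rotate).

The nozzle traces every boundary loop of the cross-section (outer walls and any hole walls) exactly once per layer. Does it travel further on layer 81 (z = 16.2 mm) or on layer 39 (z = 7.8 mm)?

layer 39 (z = 7.8 mm)

Layer 81 (z = 16.2): the cube is absent (z outside [0, 8]); the cylinder at (15, 9): section is a regular 24-gon, circumradius r=4.5 (perimeter = 2·24·4.500·sin(180°/24) = 28.19 mm); the cube at (13.5, 0.5) is not intersected at this z (z outside [3.5, 15.5]); Taking the union: only the r=4.5 cylinder at (15, 9) is present, so the union is just that shape — boundary = 28.19 mm. So its perimeter = 28.19 mm. Layer 39 (z = 7.8): the 4.5×11.5 cube contributes its full rectangle (perimeter 32.00 mm); the cylinder at (15, 9): section is a regular 24-gon, circumradius r=4.5 (perimeter = 2·24·4.500·sin(180°/24) = 28.19 mm); the cube at (13.5, 0.5) is present — its section is the full 27×20.5 rectangle (perimeter 95.00 mm); Combining (union): the regions partially overlap (shared area 44.62 mm²), so the edge portions inside another operand are dropped and the merged outline is re-measured after clipping — boundary = 129.61 mm. So its perimeter = 129.61 mm. Layer 39 is larger (129.61 vs 28.19 mm).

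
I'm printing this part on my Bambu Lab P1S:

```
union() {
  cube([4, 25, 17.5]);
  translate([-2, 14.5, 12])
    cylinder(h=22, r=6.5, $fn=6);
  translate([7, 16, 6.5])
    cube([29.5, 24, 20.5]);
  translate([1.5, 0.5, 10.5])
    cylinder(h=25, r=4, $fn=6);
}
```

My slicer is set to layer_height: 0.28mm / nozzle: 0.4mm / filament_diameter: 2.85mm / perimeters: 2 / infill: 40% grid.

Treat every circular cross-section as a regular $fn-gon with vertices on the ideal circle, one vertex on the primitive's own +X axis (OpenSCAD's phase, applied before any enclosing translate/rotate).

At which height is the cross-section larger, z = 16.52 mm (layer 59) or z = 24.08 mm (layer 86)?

Layer 59 (z = 16.52): the 4×25 cube contributes its full rectangle (area 100.00 mm²); the cylinder at (-2, 14.5): section is a regular 6-gon, circumradius r=6.5 (area = (6/2)·6.500²·sin(360°/6) = 109.77 mm²); the cube at (7, 16) (footprint 29.5×24) is included at this height (area 708.00 mm²); the cylinder at (1.5, 0.5): section is a regular 6-gon, circumradius r=4 (area = (6/2)·4.000²·sin(360°/6) = 41.57 mm²); Taking the union: the regions partially overlap — summed areas 959.34 mm² minus the doubly-counted overlap 47.57 mm² gives 911.76 mm² — area = 911.76 mm². So its area = 911.76 mm². Layer 86 (z = 24.08): the cube does not reach this height (z outside [0, 17.5]); the r=6.5 cylinder at (-2, 14.5) contributes a regular 6-gon of circumradius 6.5 (area = (6/2)·6.500²·sin(360°/6) = 109.77 mm²); the cube at (7, 16) (footprint 29.5×24) is included at this height (area 708.00 mm²); the r=4 cylinder at (1.5, 0.5) contributes a regular 6-gon of circumradius 4 (area = (6/2)·4.000²·sin(360°/6) = 41.57 mm²); Merging all regions: the 3 present regions are separate (no shared area or edge), so areas and boundary lengths simply add and each stays a separate island — area = 859.34 mm². So its area = 859.34 mm². Layer 59 is larger (911.76 vs 859.34 mm²).

layer 59 (z = 16.52 mm)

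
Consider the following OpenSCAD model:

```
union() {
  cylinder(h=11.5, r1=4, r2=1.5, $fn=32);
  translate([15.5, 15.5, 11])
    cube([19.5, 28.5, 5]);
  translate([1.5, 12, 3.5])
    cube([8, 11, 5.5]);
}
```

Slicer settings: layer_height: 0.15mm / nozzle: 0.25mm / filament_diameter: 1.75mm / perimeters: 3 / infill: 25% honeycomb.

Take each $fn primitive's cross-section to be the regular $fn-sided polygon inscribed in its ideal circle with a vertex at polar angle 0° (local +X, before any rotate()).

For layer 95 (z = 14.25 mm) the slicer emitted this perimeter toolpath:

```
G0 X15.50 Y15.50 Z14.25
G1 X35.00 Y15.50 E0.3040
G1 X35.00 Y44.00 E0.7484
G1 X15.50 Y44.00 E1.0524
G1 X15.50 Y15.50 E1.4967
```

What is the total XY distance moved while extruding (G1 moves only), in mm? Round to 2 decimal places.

Sum the Euclidean lengths of each G1 segment: total = 96.00 mm.

96.00 mm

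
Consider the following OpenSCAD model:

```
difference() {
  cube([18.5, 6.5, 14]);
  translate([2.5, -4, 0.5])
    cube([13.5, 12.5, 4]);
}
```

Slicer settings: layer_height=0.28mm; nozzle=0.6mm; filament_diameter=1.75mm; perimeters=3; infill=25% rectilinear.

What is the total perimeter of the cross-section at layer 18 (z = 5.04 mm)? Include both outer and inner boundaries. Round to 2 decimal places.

50.00 mm

At z = 5.04 mm: the cube (footprint 18.5×6.5) is included at this height (perimeter 50.00 mm); the cube at (2.5, -4) is not intersected at this z (z outside [0.5, 4.5]); Taking the first minus the rest: none of the subtracted shapes is present at this height, so the 18.5×6.5 cube is unchanged — boundary = 50.00 mm. Overall, the cross-section is a single solid region. Total boundary length (outer) = 50.00 mm.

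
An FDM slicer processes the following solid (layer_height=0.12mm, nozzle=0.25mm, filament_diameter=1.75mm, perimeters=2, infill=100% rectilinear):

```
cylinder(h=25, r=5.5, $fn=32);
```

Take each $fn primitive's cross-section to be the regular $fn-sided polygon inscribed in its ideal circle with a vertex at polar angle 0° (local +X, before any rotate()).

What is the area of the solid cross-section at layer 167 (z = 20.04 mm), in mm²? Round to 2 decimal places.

At z = 20.04 mm: the r=5.5 cylinder gives a regular 32-gon of circumradius 5.5 (constant along its height) (area = (32/2)·5.500²·sin(360°/32) = 94.42 mm²). Overall, the cross-section is a single solid region. Net area = 94.42 mm².

94.42 mm²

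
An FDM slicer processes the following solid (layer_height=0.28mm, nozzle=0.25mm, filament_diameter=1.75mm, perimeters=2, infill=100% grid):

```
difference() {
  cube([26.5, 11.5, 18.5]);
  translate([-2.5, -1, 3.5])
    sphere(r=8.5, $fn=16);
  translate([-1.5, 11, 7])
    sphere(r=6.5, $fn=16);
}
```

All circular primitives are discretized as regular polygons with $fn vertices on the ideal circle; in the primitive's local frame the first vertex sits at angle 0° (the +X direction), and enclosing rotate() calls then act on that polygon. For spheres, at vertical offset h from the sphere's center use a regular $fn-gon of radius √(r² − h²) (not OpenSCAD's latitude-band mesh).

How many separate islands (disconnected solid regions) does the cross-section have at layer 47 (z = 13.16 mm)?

At z = 13.16 mm: the cube is present — its section is the full 26.5×11.5 rectangle; the sphere at (-2.5, -1) does not reach this height (|z−center|=9.660 > r=8.5); the sphere at (-1.5, 11): section is a regular 16-gon, circumradius = √(r²−h²) = √(6.5²−6.16²) = 2.075; Taking the first minus the rest: starting from the 26.5×11.5 cube, the r=6.5 sphere at (-1.5, 11) partially overlaps it — only the 0.79 mm² overlap (of its 13.18 mm²) is removed, clipping the outline — 1 connected region. Overall, the cross-section is a single solid region. Island count = 1.

1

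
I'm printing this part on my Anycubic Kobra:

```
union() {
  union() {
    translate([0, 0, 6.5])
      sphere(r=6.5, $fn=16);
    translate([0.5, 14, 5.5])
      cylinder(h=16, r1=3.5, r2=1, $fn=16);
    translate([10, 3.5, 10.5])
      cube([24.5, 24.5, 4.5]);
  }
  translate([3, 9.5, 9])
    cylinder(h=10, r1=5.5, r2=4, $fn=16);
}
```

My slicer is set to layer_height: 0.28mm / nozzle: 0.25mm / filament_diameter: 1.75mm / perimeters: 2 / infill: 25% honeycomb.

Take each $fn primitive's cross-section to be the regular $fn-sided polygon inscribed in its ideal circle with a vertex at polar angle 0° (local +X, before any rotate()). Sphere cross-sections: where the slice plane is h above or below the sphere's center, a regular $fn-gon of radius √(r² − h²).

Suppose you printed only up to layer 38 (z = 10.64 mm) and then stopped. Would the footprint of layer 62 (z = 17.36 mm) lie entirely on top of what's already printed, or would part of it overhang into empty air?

Compare the two slices. At z = 10.64: the r=6.5 sphere slices to a regular 16-gon of circumradius 5.011 (√(r²−h²) with h=4.14 from center) (area = (16/2)·5.011²·sin(360°/16) = 76.87 mm²); the cone at (0.5, 14) contributes a regular 16-gon of circumradius 2.697 (interpolated between r1=3.5 and r2=1 at t=0.321) (area = (16/2)·2.697²·sin(360°/16) = 22.27 mm²); the cube at (10, 3.5) is present — its section is the full 24.5×24.5 rectangle (area 600.25 mm²); Merging all regions: the 3 present regions are separate (no shared area or edge), so areas and boundary lengths simply add and each stays a separate island — area = 699.39 mm²; the cone at (3, 9.5) (r1=5.5→r2=4) has section circumradius 5.254 here — a regular 16-gon (area = (16/2)·5.254²·sin(360°/16) = 84.51 mm²); Merging all regions: the regions partially overlap — summed areas 783.90 mm² minus the doubly-counted overlap 10.32 mm² gives 773.58 mm² — area = 773.58 mm². At z = 17.36: the sphere is absent (|z−center|=10.860 > r=6.5); the cone at (0.5, 14) (r1=3.5→r2=1) has section circumradius 1.647 here — a regular 16-gon (area = (16/2)·1.647²·sin(360°/16) = 8.30 mm²); the cube at (10, 3.5) is not intersected at this z (z outside [10.5, 15]); Taking the union: only the cone at (0.5, 14) is present, so the union is just that shape — area = 8.30 mm²; the cone at (3, 9.5): at t=0.836 of its height the radius interpolates to r₁+(r₂−r₁)t = 4.246, giving a regular 16-gon of that circumradius (area = (16/2)·4.246²·sin(360°/16) = 55.19 mm²); Taking the union: the regions partially overlap — summed areas 63.50 mm² minus the doubly-counted overlap 1.08 mm² gives 62.41 mm² — area = 62.41 mm². Checking containment: the cross-section at z = 17.36 is a subset of the cross-section at z = 10.64.

entirely on top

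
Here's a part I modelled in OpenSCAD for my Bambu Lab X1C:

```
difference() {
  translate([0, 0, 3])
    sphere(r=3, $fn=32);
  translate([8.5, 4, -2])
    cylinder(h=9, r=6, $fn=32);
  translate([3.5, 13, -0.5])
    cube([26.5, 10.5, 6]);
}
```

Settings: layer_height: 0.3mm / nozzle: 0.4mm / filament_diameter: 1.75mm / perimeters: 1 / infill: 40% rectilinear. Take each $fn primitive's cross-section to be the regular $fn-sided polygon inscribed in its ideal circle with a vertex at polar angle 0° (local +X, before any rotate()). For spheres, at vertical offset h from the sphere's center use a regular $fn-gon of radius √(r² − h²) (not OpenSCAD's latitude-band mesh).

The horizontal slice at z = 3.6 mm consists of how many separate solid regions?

At z = 3.6 mm: the r=3 sphere slices to a regular 32-gon of circumradius 2.939 (√(r²−h²) with h=0.6 from center); the r=6 cylinder at (8.5, 4) contributes a regular 32-gon of circumradius 6; the cube at (3.5, 13) (footprint 26.5×10.5) is included at this height; Subtracting the remaining from the first: starting from the r=3 sphere, the r=6 cylinder at (8.5, 4) misses the remaining region (no effect); the 26.5×10.5 cube at (3.5, 13) misses the remaining region (no effect) — 1 connected region. The result has 1 disconnected region.

1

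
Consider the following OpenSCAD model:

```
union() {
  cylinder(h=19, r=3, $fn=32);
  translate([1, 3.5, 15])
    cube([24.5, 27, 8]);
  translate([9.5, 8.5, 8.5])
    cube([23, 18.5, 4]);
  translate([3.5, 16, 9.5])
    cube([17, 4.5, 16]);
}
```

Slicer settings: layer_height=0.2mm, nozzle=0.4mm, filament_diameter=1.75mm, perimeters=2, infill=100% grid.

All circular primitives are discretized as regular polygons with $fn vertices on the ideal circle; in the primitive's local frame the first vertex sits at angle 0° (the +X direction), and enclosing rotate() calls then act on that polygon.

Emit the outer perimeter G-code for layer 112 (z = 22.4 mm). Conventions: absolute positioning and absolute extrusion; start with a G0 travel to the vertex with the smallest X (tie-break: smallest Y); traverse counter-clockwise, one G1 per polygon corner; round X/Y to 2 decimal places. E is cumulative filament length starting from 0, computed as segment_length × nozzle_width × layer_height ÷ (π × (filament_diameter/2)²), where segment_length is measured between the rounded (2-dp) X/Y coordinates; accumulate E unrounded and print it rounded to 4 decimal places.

At z = 22.4 mm: the cylinder does not reach this height (z outside [0, 19]); the 24.5×27 cube at (1, 3.5) contributes its full rectangle; the cube at (9.5, 8.5) does not reach this height (z outside [8.5, 12.5]); the 17×4.5 cube at (3.5, 16) contributes its full rectangle; Merging all regions: the 17×4.5 cube at (3.5, 16) lies entirely inside the 24.5×27 cube at (1, 3.5), so the union is just the 24.5×27 cube at (1, 3.5) — 1 connected region. The outline is a single polygon with 4 vertices. Extrusion per mm of travel: 0.4 × 0.2 / (π × 0.875²) = 0.033260. Accumulating E over each segment gives final E = 3.4258.

G0 X1.00 Y3.50 Z22.40
G1 X25.50 Y3.50 E0.8149
G1 X25.50 Y30.50 E1.7129
G1 X1.00 Y30.50 E2.5278
G1 X1.00 Y3.50 E3.4258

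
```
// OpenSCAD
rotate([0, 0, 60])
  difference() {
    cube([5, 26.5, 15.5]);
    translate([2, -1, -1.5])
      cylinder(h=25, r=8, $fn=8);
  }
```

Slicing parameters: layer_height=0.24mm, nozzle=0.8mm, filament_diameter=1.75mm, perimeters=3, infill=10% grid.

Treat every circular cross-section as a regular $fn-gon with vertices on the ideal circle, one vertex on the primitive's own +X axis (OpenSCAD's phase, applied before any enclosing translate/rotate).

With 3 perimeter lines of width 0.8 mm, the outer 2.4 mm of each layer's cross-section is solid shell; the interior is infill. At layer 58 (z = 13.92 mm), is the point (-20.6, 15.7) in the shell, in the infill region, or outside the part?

At z = 13.92 mm: the cube is present — its section is the full 5×26.5 rectangle; the r=8 cylinder at (2, -1) contributes a regular 8-gon of circumradius 8; After the difference (first − rest): starting from the 5×26.5 cube, the r=8 cylinder at (2, -1) partially overlaps it — only the 32.31 mm² overlap (of its 181.02 mm²) is removed, clipping the outline — 1 connected region; (whole slice rotated 60° about Z — lengths, areas and connectivity unchanged). Overall, the cross-section is a single solid region. Undo the 60° rotation: the query point maps to (3.297, 25.690) in the un-rotated model frame. The nearest boundary edge runs (0.00, 26.50)→(5.00, 26.50); distance from the point to it = 0.81 mm. The point is inside the cross-section, 0.81 mm from the nearest boundary — within the 2.4 mm shell band (3 × 0.8).

shell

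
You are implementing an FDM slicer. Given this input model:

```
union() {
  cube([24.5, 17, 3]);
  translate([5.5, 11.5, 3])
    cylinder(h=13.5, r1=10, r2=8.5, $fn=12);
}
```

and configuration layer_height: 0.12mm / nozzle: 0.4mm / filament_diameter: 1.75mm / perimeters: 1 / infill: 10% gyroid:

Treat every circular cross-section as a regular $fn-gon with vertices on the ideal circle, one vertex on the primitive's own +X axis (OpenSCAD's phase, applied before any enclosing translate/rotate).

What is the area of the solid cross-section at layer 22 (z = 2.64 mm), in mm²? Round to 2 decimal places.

At z = 2.64 mm: the cube (footprint 24.5×17) is included at this height (area 416.50 mm²); the cone at (5.5, 11.5) does not reach this height (z outside [3, 16.5]); Merging all regions: only the 24.5×17 cube is present, so the union is just that shape — area = 416.50 mm². Overall, the cross-section is a single solid region. Net area = 416.50 mm².

416.50 mm²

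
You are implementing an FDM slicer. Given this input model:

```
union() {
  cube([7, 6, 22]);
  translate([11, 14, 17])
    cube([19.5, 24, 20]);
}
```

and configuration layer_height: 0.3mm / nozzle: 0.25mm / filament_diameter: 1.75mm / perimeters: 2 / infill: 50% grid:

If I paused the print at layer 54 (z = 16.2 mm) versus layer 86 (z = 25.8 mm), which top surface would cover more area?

Layer 54 (z = 16.2): the cube (footprint 7×6) is included at this height (area 42.00 mm²); the cube at (11, 14) is not intersected at this z (z outside [17, 37]); Taking the union: only the 7×6 cube is present, so the union is just that shape — area = 42.00 mm². So its area = 42.00 mm². Layer 86 (z = 25.8): the cube is not intersected at this z (z outside [0, 22]); the 19.5×24 cube at (11, 14) contributes its full rectangle (area 468.00 mm²); Taking the union: only the 19.5×24 cube at (11, 14) is present, so the union is just that shape — area = 468.00 mm². So its area = 468.00 mm². Layer 86 is larger (468.00 vs 42.00 mm²).

layer 86 (z = 25.8 mm)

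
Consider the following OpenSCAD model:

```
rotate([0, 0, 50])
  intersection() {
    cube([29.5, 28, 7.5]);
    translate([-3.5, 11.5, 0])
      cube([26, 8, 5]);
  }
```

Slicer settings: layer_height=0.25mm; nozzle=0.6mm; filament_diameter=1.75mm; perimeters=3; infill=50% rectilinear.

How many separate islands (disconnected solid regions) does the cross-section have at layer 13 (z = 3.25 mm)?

At z = 3.25 mm: the cube is present — its section is the full 29.5×28 rectangle; the 26×8 cube at (-3.5, 11.5) contributes its full rectangle; Keeping only the common overlap: the 26×8 cube at (-3.5, 11.5) partially overlaps the 29.5×28 cube; clipping to the common part keeps 180.00 mm² — 1 connected region; (whole slice rotated 50° about Z — lengths, areas and connectivity unchanged). Overall, the cross-section is a single solid region. Island count = 1.

1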